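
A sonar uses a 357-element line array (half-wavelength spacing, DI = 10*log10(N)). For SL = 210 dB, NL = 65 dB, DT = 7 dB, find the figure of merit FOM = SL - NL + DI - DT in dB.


Step 1: DI = 10*log10(357) = 25.53 dB
Step 2: FOM = SL - NL + DI - DT = 210 - 65 + 25.53 - 7 = 163.53

163.53 dB


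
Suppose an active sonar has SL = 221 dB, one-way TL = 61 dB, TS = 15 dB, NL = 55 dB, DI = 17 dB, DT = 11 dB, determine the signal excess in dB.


SE = SL - 2*TL + TS - NL + DI - DT = 221 - 2*61 + (15) - 55 + 17 - 11 = 65

65 dB


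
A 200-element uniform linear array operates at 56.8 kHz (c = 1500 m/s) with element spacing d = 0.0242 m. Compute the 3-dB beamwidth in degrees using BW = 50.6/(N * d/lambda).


Step 1: lambda = 1500/56800 = 0.02641 m
Step 2: d/lambda = 0.0242/0.02641 = 0.9163
Step 3: BW = 50.6/(N * d/lambda) = 50.6/(200 * 0.9163) = 0.28

0.28 deg


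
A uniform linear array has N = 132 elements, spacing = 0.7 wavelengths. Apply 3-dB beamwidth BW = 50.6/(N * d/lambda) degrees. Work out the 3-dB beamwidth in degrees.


0.55 deg


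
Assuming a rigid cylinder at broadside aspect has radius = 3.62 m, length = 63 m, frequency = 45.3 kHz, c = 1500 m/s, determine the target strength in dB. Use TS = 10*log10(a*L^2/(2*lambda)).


lambda = 1500/45300 = 0.03311 m
TS = 10*log10(3.62*63^2/(2*0.03311)) = 53.36

53.36 dB


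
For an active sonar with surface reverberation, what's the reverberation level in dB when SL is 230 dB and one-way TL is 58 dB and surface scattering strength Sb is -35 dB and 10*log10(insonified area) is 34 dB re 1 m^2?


RL = SL - 2*TL + Sb + 10*log10(A) = 230 - 2*58 + (-35) + 34 = 113

113 dB


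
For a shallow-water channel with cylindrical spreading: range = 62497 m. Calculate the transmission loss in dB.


TL = 10*log10(62497) = 47.96

47.96 dB


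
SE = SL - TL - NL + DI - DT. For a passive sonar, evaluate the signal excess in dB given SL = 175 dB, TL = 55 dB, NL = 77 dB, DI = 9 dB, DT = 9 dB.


SE = SL - TL - NL + DI - DT = 175 - 55 - 77 + 9 - 9 = 43

43 dB


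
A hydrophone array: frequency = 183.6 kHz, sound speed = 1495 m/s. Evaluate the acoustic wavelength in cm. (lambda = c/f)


lambda = c/f = 1495 / 183600 = 0.0081 m = 0.81 cm

0.81 cm


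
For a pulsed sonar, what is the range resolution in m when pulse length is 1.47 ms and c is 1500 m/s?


dR = c*tau/2 = 1500 * 1.47e-3 / 2 = 1.1025

1.1025 m


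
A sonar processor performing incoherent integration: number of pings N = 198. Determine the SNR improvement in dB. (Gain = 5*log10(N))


Gain = 5*log10(198) = 11.48

11.48 dB


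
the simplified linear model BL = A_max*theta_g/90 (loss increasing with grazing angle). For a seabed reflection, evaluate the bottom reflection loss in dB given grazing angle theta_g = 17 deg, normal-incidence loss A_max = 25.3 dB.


BL = A_max * theta_g / 90 = 25.3 * 17 / 90 = 4.78

4.78 dB


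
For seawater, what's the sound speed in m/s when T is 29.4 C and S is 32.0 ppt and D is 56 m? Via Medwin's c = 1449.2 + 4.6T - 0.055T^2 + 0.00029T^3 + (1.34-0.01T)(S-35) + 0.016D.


c = 1449.2 + 4.6*29.4 - 0.055*29.4^2 + 0.00029*29.4^3 + (1.34 - 0.01*29.4)*(32.0 - 35) + 0.016*56 = 1542.03

1542.03 m/s


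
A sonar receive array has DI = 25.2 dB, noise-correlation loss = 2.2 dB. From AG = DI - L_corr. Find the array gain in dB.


AG = DI - L_corr = 25.2 - 2.2 = 23.0

23.0 dB


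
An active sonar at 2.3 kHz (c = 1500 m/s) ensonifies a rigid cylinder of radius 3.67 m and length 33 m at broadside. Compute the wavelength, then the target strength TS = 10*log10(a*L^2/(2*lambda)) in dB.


Step 1: lambda = c/f = 1500/2300 = 0.65217 m
Step 2: TS = 10*log10(a*L^2/(2*lambda)) = 10*log10(3.67*33^2/(2*0.65217)) = 34.86

34.86 dB


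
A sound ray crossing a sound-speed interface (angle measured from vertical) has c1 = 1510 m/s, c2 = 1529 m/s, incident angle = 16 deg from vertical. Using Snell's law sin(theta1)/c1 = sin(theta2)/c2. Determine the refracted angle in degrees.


sin(theta2) = (c2/c1)*sin(theta1) = (1529/1510)*sin(16 deg) = 0.27911
theta2 = arcsin(0.27911) = 16.21

16.21 deg


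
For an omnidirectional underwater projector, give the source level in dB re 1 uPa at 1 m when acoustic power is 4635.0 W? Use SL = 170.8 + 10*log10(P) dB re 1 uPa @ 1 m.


SL = 170.8 + 10*log10(4635.0) = 170.8 + 36.66 = 207.46

207.46 dB


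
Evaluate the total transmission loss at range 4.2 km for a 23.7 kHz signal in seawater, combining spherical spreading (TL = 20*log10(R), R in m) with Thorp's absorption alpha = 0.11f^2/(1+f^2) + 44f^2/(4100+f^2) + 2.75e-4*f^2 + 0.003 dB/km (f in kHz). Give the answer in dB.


Step 1 (Thorp): alpha = 0.11*561.69/(1+561.69) + 44*561.69/(4100+561.69) + 2.75e-4*561.69 + 0.003 = 5.5689 dB/km
Step 2: TL_spread = 20*log10(4200) = 72.46 dB
Step 3: TL_abs = alpha*R = 5.5689 * 4.2 = 23.39 dB
Step 4: TL_total = 72.46 + 23.39 = 95.85

95.85 dB


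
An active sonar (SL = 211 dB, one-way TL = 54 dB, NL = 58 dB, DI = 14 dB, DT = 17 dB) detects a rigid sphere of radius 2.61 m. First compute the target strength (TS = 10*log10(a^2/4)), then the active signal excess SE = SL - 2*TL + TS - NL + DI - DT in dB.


Step 1: TS = 10*log10(2.61^2/4) = 2.31 dB
Step 2: SE = SL - 2*TL + TS - NL + DI - DT = 211 - 2*54 + (2.31) - 58 + 14 - 17 = 44.31

44.31 dB


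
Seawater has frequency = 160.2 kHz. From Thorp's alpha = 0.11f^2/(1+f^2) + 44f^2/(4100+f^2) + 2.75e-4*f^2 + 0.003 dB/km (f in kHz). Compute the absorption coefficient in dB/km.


f^2 = 25664.04
alpha = 0.11*25664.04/(1+25664.04) + 44*25664.04/(4100+25664.04) + 2.75e-4*25664.04 + 0.003 = 45.11

45.11 dB/km


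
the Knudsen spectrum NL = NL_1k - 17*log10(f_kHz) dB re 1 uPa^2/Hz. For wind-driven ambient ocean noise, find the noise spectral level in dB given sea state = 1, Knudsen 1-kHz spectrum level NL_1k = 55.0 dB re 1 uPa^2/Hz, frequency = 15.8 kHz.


NL = NL_1k - 17*log10(f_kHz) = 55.0 - 17*log10(15.8) = 55.0 - (20.38) = 34.62

34.62 dB


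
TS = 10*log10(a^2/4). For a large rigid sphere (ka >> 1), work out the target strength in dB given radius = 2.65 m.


TS = 10*log10(2.65^2 / 4) = 10*log10(1.755625) = 2.44

2.44 dB


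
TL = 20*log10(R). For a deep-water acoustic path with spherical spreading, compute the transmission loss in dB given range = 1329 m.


TL = 20*log10(1329) = 62.47

62.47 dB


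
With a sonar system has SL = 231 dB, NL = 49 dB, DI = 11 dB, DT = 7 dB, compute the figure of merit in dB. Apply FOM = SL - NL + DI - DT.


FOM = SL - NL + DI - DT = 231 - 49 + 11 - 7 = 186

186 dB


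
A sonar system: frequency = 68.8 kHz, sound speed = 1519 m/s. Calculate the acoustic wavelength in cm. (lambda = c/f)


lambda = c/f = 1519 / 68800 = 0.0221 m = 2.21 cm

2.21 cm


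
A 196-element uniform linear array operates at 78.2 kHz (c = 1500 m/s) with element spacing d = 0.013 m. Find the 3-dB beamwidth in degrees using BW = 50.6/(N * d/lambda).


Step 1: lambda = 1500/78200 = 0.01918 m
Step 2: d/lambda = 0.013/0.01918 = 0.6778
Step 3: BW = 50.6/(N * d/lambda) = 50.6/(196 * 0.6778) = 0.38

0.38 deg


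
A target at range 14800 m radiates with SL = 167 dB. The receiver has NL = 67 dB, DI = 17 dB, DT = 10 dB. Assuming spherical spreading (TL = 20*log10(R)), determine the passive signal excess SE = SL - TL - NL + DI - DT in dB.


23.59 dB


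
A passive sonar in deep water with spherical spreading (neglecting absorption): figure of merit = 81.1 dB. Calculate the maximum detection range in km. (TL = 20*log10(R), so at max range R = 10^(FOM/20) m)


11.35 km


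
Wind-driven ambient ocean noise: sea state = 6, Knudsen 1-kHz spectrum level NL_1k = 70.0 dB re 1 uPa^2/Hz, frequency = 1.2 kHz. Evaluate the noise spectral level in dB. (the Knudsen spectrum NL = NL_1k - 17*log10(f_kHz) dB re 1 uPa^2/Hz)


NL = NL_1k - 17*log10(f_kHz) = 70.0 - 17*log10(1.2) = 70.0 - (1.35) = 68.65

68.65 dB


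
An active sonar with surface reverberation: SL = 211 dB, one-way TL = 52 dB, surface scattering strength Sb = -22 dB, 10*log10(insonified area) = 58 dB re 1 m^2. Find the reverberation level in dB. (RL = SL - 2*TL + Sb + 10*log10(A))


RL = SL - 2*TL + Sb + 10*log10(A) = 211 - 2*52 + (-22) + 58 = 143

143 dB


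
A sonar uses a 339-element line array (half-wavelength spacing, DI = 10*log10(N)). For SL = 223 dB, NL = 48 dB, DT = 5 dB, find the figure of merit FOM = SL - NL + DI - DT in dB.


195.3 dB


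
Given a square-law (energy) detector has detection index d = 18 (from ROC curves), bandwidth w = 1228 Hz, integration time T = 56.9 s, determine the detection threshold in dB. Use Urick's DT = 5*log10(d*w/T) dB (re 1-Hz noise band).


12.95 dB


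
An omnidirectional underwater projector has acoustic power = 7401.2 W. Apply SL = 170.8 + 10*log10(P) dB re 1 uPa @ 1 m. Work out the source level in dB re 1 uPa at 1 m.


SL = 170.8 + 10*log10(7401.2) = 170.8 + 38.69 = 209.49

209.49 dB


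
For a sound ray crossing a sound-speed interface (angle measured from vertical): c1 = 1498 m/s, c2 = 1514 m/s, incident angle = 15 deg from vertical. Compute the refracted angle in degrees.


15.16 deg


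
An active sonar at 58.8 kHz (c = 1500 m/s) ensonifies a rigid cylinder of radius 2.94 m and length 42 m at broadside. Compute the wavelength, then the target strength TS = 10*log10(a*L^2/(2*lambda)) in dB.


Step 1: lambda = c/f = 1500/58800 = 0.02551 m
Step 2: TS = 10*log10(a*L^2/(2*lambda)) = 10*log10(2.94*42^2/(2*0.02551)) = 50.07

50.07 dB


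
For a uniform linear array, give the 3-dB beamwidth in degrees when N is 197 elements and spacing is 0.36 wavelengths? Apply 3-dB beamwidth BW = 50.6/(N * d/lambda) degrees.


BW = 50.6 / (197 * 0.36) = 50.6 / 70.92 = 0.71

0.71 deg


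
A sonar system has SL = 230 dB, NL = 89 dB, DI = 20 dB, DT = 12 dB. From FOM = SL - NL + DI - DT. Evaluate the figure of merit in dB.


FOM = SL - NL + DI - DT = 230 - 89 + 20 - 12 = 149

149 dB


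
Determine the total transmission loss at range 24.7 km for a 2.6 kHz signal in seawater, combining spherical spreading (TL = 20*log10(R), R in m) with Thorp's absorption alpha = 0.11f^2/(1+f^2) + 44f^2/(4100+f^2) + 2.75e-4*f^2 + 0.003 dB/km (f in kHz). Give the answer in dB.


Step 1 (Thorp): alpha = 0.11*6.76/(1+6.76) + 44*6.76/(4100+6.76) + 2.75e-4*6.76 + 0.003 = 0.1731 dB/km
Step 2: TL_spread = 20*log10(24700) = 87.85 dB
Step 3: TL_abs = alpha*R = 0.1731 * 24.7 = 4.28 dB
Step 4: TL_total = 87.85 + 4.28 = 92.13

92.13 dB


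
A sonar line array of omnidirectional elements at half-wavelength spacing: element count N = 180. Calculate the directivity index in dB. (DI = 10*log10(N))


22.55 dB


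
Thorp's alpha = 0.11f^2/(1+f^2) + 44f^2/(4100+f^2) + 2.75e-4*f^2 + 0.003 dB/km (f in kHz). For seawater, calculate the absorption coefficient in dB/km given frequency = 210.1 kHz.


f^2 = 44142.01
alpha = 0.11*44142.01/(1+44142.01) + 44*44142.01/(4100+44142.01) + 2.75e-4*44142.01 + 0.003 = 52.513

52.513 dB/km


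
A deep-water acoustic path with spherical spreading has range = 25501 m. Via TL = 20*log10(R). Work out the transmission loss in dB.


TL = 20*log10(25501) = 88.13

88.13 dB


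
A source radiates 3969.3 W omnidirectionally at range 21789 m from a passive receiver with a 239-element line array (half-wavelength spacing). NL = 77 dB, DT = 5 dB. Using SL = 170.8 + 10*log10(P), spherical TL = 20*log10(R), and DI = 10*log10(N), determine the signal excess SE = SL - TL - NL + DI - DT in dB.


61.81 dB


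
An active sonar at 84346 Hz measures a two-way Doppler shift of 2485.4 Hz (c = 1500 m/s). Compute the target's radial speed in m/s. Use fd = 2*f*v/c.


From fd = 2*f*v/c, v = c*fd/(2*f) = 1500 * 2485.4 / (2*84346) = 22.1

22.1 m/s


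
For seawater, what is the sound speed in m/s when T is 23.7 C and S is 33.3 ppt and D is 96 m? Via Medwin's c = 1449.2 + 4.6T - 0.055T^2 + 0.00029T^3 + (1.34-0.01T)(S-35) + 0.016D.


c = 1449.2 + 4.6*23.7 - 0.055*23.7^2 + 0.00029*23.7^3 + (1.34 - 0.01*23.7)*(33.3 - 35) + 0.016*96 = 1530.85

1530.85 m/s


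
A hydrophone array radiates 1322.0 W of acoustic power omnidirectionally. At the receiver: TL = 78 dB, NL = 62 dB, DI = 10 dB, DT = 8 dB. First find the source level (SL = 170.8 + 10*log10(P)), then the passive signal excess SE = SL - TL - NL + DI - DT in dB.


Step 1: SL = 170.8 + 10*log10(1322.0) = 202.01 dB
Step 2: SE = SL - TL - NL + DI - DT = 202.01 - 78 - 62 + 10 - 8 = 64.01

64.01 dB


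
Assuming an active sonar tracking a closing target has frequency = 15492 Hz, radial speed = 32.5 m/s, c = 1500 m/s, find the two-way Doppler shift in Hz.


fd = 2*f*v/c = 2 * 15492 * 32.5 / 1500 = 671.32

671.32 Hz


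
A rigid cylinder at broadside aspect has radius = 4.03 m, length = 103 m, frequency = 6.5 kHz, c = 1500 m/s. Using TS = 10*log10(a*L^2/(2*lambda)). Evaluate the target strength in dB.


lambda = 1500/6500 = 0.23077 m
TS = 10*log10(4.03*103^2/(2*0.23077)) = 49.67

49.67 dB


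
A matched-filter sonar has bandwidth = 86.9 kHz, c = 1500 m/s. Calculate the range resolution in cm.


dR = c/(2*BW) = 1500 / (2 * 86.9e3) = 0.0086 m = 0.86 cm

0.86 cm


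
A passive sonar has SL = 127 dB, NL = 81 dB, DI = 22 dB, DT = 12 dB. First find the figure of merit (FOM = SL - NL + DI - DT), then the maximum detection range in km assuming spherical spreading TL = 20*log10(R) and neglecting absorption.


Step 1: FOM = SL - NL + DI - DT = 127 - 81 + 22 - 12 = 56 dB
Step 2: at max range FOM = TL = 20*log10(R), so R = 10^(56/20) = 630.96 m = 0.63 km

0.63 km


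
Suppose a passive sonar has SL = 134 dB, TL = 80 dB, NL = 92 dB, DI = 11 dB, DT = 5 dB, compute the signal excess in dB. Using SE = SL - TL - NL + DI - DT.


-32 dB


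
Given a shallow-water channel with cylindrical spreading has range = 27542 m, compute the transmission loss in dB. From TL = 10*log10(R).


TL = 10*log10(27542) = 44.4

44.4 dB


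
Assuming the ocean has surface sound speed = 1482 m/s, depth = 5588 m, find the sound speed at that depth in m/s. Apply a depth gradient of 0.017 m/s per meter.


1576.996 m/s


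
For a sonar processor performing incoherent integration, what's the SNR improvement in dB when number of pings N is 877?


Gain = 5*log10(877) = 14.71

14.71 dB


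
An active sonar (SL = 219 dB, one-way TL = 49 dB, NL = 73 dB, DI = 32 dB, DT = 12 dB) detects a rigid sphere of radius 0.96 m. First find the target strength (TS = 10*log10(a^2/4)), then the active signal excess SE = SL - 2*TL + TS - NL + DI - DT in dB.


Step 1: TS = 10*log10(0.96^2/4) = -6.38 dB
Step 2: SE = SL - 2*TL + TS - NL + DI - DT = 219 - 2*49 + (-6.38) - 73 + 32 - 12 = 61.62

61.62 dB


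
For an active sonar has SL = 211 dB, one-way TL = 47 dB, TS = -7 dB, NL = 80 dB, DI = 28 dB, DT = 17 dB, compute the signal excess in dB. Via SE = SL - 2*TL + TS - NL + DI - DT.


SE = SL - 2*TL + TS - NL + DI - DT = 211 - 2*47 + (-7) - 80 + 28 - 17 = 41

41 dB


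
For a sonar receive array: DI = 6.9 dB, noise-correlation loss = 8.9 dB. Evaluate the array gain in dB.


AG = DI - L_corr = 6.9 - 8.9 = -2.0

-2.0 dB


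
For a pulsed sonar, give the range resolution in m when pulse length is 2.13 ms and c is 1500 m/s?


dR = c*tau/2 = 1500 * 2.13e-3 / 2 = 1.5975

1.5975 m


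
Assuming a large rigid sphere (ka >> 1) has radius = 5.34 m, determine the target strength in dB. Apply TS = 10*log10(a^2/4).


TS = 10*log10(5.34^2 / 4) = 10*log10(7.1289) = 8.53

8.53 dB


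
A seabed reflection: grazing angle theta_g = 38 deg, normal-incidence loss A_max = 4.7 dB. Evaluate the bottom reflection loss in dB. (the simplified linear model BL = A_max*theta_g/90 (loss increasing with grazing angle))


BL = A_max * theta_g / 90 = 4.7 * 38 / 90 = 1.98

1.98 dB


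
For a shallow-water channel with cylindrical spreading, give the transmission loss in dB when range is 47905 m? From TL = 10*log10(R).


TL = 10*log10(47905) = 46.8

46.8 dB


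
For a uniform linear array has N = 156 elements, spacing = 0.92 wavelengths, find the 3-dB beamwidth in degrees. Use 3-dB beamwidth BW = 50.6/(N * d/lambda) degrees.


0.35 deg


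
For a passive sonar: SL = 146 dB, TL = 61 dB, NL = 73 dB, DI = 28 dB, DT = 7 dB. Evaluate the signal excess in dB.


33 dB


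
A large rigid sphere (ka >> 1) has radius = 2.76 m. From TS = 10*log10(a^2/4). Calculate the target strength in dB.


2.8 dB


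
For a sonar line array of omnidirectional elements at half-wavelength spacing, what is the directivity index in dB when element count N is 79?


18.98 dB


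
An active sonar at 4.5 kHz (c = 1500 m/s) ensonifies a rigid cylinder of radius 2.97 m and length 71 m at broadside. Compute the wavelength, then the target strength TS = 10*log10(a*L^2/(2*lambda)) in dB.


Step 1: lambda = c/f = 1500/4500 = 0.33333 m
Step 2: TS = 10*log10(a*L^2/(2*lambda)) = 10*log10(2.97*71^2/(2*0.33333)) = 43.51

43.51 dB


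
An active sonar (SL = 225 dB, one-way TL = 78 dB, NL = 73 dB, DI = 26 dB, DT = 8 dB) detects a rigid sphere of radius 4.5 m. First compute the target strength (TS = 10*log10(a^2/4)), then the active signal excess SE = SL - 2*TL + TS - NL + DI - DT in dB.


Step 1: TS = 10*log10(4.5^2/4) = 7.04 dB
Step 2: SE = SL - 2*TL + TS - NL + DI - DT = 225 - 2*78 + (7.04) - 73 + 26 - 8 = 21.04

21.04 dB


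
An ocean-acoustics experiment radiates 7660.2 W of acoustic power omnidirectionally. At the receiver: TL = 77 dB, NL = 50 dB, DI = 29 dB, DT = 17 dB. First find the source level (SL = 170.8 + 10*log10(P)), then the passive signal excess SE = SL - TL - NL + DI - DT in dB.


Step 1: SL = 170.8 + 10*log10(7660.2) = 209.64 dB
Step 2: SE = SL - TL - NL + DI - DT = 209.64 - 77 - 50 + 29 - 17 = 94.64

94.64 dB


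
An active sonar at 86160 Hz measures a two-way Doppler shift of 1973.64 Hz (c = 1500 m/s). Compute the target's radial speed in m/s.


From fd = 2*f*v/c, v = c*fd/(2*f) = 1500 * 1973.64 / (2*86160) = 17.18

17.18 m/s


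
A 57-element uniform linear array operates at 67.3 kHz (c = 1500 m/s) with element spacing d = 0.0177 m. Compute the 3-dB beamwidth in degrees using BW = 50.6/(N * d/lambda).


1.12 deg


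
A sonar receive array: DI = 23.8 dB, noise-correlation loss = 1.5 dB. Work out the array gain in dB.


AG = DI - L_corr = 23.8 - 1.5 = 22.3

22.3 dB


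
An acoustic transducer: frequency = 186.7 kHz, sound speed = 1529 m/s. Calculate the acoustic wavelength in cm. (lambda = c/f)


lambda = c/f = 1529 / 186700 = 0.0082 m = 0.82 cm

0.82 cm


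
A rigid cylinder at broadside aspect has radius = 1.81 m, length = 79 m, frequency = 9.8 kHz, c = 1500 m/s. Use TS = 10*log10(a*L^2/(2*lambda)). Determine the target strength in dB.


lambda = 1500/9800 = 0.15306 m
TS = 10*log10(1.81*79^2/(2*0.15306)) = 45.67

45.67 dB


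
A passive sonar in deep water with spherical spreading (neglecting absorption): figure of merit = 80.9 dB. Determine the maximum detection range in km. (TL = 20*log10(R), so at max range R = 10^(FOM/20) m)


At max range FOM = TL, so 20*log10(R) = 80.9
R = 10^(80.9/20) = 11091.75 m = 11.09 km

11.09 km


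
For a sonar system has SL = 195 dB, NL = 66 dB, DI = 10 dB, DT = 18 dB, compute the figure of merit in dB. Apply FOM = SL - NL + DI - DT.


FOM = SL - NL + DI - DT = 195 - 66 + 10 - 18 = 121

121 dB


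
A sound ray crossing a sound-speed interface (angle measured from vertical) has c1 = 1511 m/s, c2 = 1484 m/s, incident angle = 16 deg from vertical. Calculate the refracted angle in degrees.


sin(theta2) = (c2/c1)*sin(theta1) = (1484/1511)*sin(16 deg) = 0.27071
theta2 = arcsin(0.27071) = 15.71

15.71 deg


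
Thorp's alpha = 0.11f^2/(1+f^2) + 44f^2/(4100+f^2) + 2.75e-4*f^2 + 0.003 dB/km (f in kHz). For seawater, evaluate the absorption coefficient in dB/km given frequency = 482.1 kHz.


f^2 = 232420.41
alpha = 0.11*232420.41/(1+232420.41) + 44*232420.41/(4100+232420.41) + 2.75e-4*232420.41 + 0.003 = 107.266

107.266 dB/km


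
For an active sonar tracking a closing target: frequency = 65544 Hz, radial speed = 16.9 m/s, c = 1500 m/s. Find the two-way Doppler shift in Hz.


1476.92 Hz


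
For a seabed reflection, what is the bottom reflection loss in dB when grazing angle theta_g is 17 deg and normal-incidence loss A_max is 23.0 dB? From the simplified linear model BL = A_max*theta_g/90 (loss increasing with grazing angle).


4.34 dB


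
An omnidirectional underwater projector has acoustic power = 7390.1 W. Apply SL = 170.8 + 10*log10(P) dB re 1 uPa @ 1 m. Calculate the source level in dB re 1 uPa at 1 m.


209.49 dB


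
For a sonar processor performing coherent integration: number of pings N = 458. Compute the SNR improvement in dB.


Gain = 10*log10(458) = 26.61

26.61 dB


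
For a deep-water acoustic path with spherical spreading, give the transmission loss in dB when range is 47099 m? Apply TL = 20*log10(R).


93.46 dB


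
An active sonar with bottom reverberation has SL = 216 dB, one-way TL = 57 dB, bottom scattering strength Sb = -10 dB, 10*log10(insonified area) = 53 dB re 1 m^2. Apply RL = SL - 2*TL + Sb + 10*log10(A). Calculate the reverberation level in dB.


145 dB


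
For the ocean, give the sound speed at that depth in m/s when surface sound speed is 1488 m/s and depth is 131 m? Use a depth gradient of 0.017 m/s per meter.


1490.227 m/s


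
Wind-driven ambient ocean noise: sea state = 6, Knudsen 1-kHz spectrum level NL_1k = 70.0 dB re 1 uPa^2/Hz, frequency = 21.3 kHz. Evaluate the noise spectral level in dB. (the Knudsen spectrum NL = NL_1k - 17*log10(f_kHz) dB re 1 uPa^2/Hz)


NL = NL_1k - 17*log10(f_kHz) = 70.0 - 17*log10(21.3) = 70.0 - (22.58) = 47.42

47.42 dB


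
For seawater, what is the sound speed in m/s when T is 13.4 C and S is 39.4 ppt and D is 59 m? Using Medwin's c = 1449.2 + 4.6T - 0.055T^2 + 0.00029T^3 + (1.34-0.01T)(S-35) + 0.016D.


c = 1449.2 + 4.6*13.4 - 0.055*13.4^2 + 0.00029*13.4^3 + (1.34 - 0.01*13.4)*(39.4 - 35) + 0.016*59 = 1507.91

1507.91 m/s


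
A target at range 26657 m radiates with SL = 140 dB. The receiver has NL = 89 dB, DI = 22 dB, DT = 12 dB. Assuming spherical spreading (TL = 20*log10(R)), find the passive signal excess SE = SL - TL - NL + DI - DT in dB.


Step 1: TL = 20*log10(26657) = 88.52 dB
Step 2: SE = 140 - 88.52 - 89 + 22 - 12 = -27.52

-27.52 dB


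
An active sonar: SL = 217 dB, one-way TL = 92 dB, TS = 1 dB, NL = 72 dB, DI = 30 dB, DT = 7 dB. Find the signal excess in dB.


-15 dB


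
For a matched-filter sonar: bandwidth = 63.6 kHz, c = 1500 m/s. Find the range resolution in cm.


1.18 cm


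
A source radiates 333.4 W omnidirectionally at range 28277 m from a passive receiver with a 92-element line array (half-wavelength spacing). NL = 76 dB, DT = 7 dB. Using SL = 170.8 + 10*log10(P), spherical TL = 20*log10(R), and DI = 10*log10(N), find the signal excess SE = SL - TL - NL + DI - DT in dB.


Step 1: SL = 170.8 + 10*log10(333.4) = 196.03 dB
Step 2: TL = 20*log10(28277) = 89.03 dB
Step 3: DI = 10*log10(92) = 19.64 dB
Step 4: SE = SL - TL - NL + DI - DT = 196.03 - 89.03 - 76 + 19.64 - 7 = 43.64

43.64 dB


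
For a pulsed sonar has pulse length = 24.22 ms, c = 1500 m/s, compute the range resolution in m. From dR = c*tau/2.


dR = c*tau/2 = 1500 * 24.22e-3 / 2 = 18.165

18.165 m


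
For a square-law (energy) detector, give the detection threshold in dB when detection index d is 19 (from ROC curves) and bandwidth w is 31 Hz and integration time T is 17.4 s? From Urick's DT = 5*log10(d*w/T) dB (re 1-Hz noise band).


DT = 5*log10(d*w/T) = 5*log10(19 * 31 / 17.4) = 5*log10(33.85) = 7.65

7.65 dB


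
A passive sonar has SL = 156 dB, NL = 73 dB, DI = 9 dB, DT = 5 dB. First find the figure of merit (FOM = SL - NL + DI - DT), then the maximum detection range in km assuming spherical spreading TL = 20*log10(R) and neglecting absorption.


Step 1: FOM = SL - NL + DI - DT = 156 - 73 + 9 - 5 = 87 dB
Step 2: at max range FOM = TL = 20*log10(R), so R = 10^(87/20) = 22387.21 m = 22.39 km

22.39 km


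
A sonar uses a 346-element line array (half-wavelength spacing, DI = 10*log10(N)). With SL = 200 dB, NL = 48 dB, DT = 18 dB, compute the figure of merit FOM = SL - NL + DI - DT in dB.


Step 1: DI = 10*log10(346) = 25.39 dB
Step 2: FOM = SL - NL + DI - DT = 200 - 48 + 25.39 - 18 = 159.39

159.39 dB


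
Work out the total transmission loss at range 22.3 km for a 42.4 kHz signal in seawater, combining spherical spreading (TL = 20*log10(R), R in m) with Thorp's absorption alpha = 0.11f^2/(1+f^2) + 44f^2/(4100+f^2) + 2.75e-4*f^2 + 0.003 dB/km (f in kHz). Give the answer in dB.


Step 1 (Thorp): alpha = 0.11*1797.76/(1+1797.76) + 44*1797.76/(4100+1797.76) + 2.75e-4*1797.76 + 0.003 = 14.0194 dB/km
Step 2: TL_spread = 20*log10(22300) = 86.97 dB
Step 3: TL_abs = alpha*R = 14.0194 * 22.3 = 312.63 dB
Step 4: TL_total = 86.97 + 312.63 = 399.6

399.6 dB


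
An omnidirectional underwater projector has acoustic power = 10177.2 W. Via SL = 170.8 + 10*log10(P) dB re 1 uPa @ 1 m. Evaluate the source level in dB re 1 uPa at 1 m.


SL = 170.8 + 10*log10(10177.2) = 170.8 + 40.08 = 210.88

210.88 dB


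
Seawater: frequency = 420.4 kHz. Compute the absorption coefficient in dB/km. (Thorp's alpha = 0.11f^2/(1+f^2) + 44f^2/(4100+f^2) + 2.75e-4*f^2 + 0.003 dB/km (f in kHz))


91.718 dB/km


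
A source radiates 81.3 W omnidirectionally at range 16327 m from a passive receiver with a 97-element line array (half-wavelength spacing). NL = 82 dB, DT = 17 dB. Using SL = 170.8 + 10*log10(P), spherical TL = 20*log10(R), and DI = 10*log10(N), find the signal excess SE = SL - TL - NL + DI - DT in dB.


Step 1: SL = 170.8 + 10*log10(81.3) = 189.9 dB
Step 2: TL = 20*log10(16327) = 84.26 dB
Step 3: DI = 10*log10(97) = 19.87 dB
Step 4: SE = SL - TL - NL + DI - DT = 189.9 - 84.26 - 82 + 19.87 - 17 = 26.51

26.51 dB


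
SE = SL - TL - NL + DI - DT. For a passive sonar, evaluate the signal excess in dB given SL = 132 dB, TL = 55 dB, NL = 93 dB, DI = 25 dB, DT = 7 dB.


SE = SL - TL - NL + DI - DT = 132 - 55 - 93 + 25 - 7 = 2

2 dB


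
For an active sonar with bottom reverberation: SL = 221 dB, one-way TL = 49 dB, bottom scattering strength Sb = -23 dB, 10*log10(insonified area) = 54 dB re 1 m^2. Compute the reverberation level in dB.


RL = SL - 2*TL + Sb + 10*log10(A) = 221 - 2*49 + (-23) + 54 = 154

154 dB


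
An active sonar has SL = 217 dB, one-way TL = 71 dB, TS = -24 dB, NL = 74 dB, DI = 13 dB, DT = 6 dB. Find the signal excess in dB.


-16 dB


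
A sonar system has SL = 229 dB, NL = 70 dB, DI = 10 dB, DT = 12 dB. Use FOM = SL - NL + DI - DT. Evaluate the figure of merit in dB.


FOM = SL - NL + DI - DT = 229 - 70 + 10 - 12 = 157

157 dB


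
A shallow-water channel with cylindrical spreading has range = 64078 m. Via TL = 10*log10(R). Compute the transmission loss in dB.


48.07 dB


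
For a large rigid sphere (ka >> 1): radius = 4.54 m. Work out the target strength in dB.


TS = 10*log10(4.54^2 / 4) = 10*log10(5.1529) = 7.12

7.12 dB


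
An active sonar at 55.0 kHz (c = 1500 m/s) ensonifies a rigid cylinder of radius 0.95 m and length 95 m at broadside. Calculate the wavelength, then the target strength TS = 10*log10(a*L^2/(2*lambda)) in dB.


Step 1: lambda = c/f = 1500/55000 = 0.02727 m
Step 2: TS = 10*log10(a*L^2/(2*lambda)) = 10*log10(0.95*95^2/(2*0.02727)) = 51.96

51.96 dB


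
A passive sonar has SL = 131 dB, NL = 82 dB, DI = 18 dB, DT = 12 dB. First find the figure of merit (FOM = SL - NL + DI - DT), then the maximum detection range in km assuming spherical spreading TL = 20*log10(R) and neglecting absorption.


Step 1: FOM = SL - NL + DI - DT = 131 - 82 + 18 - 12 = 55 dB
Step 2: at max range FOM = TL = 20*log10(R), so R = 10^(55/20) = 562.34 m = 0.56 km

0.56 km


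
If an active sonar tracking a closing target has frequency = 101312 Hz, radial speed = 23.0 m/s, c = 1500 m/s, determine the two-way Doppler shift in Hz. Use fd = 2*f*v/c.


fd = 2*f*v/c = 2 * 101312 * 23.0 / 1500 = 3106.9

3106.9 Hz


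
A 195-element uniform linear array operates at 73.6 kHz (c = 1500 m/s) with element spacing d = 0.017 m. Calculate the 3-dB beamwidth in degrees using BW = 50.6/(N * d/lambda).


Step 1: lambda = 1500/73600 = 0.02038 m
Step 2: d/lambda = 0.017/0.02038 = 0.8342
Step 3: BW = 50.6/(N * d/lambda) = 50.6/(195 * 0.8342) = 0.31

0.31 deg


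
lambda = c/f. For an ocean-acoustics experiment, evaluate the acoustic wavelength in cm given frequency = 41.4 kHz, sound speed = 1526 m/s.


lambda = c/f = 1526 / 41400 = 0.0369 m = 3.69 cm

3.69 cm


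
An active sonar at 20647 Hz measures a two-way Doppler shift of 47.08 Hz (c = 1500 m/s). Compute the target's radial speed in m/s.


From fd = 2*f*v/c, v = c*fd/(2*f) = 1500 * 47.08 / (2*20647) = 1.71

1.71 m/s


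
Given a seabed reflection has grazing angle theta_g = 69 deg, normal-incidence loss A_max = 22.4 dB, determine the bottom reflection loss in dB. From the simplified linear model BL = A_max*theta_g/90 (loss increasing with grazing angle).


17.17 dB


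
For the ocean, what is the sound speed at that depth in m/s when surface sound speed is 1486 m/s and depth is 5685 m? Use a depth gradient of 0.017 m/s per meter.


1582.645 m/s


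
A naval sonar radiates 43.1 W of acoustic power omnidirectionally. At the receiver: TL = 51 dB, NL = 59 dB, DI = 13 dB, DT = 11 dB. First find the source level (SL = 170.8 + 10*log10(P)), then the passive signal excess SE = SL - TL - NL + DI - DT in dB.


Step 1: SL = 170.8 + 10*log10(43.1) = 187.14 dB
Step 2: SE = SL - TL - NL + DI - DT = 187.14 - 51 - 59 + 13 - 11 = 79.14

79.14 dB


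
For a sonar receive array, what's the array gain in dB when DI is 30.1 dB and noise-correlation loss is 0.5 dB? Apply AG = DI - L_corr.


AG = DI - L_corr = 30.1 - 0.5 = 29.6

29.6 dB


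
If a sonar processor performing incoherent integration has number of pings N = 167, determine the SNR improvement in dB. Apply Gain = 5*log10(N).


Gain = 5*log10(167) = 11.11

11.11 dB


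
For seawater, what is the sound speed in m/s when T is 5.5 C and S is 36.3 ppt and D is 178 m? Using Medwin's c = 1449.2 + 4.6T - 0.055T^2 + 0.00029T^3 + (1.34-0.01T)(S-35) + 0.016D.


c = 1449.2 + 4.6*5.5 - 0.055*5.5^2 + 0.00029*5.5^3 + (1.34 - 0.01*5.5)*(36.3 - 35) + 0.016*178 = 1477.4

1477.4 m/s


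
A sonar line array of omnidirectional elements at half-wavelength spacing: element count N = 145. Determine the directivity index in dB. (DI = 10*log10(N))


DI = 10*log10(145) = 21.61

21.61 dB


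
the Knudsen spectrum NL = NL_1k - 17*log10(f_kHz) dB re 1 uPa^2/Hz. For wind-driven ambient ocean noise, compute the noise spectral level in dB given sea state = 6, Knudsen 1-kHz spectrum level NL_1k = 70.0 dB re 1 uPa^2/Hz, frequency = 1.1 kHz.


69.3 dB


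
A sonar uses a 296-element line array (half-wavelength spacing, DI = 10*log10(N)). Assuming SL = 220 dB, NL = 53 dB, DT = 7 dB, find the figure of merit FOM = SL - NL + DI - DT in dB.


Step 1: DI = 10*log10(296) = 24.71 dB
Step 2: FOM = SL - NL + DI - DT = 220 - 53 + 24.71 - 7 = 184.71

184.71 dB


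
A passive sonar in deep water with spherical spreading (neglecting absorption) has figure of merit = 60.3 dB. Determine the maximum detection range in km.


1.04 km


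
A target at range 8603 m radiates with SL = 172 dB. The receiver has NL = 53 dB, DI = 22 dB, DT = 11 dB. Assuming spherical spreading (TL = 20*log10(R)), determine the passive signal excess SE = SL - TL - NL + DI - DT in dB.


51.31 dB


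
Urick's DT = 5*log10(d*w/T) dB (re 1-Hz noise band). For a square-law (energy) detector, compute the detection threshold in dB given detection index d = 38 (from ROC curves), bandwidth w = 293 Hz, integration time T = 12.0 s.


14.84 dB


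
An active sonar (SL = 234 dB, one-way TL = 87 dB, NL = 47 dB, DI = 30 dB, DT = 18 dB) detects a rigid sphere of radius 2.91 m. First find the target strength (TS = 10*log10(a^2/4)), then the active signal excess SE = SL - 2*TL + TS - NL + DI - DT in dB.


Step 1: TS = 10*log10(2.91^2/4) = 3.26 dB
Step 2: SE = SL - 2*TL + TS - NL + DI - DT = 234 - 2*87 + (3.26) - 47 + 30 - 18 = 28.26

28.26 dB


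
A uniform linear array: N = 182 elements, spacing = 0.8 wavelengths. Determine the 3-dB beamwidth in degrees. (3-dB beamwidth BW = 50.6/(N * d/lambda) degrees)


0.35 deg


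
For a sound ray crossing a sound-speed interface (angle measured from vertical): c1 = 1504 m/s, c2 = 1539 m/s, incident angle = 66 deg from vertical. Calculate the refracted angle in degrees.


69.2 deg


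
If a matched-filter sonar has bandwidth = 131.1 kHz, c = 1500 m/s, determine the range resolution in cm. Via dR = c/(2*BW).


dR = c/(2*BW) = 1500 / (2 * 131.1e3) = 0.0057 m = 0.57 cm

0.57 cm


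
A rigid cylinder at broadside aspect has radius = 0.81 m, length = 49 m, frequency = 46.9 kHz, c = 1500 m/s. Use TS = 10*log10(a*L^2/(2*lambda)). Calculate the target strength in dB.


lambda = 1500/46900 = 0.03198 m
TS = 10*log10(0.81*49^2/(2*0.03198)) = 44.83

44.83 dB


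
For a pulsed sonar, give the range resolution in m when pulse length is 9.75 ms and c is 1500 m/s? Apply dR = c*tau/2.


dR = c*tau/2 = 1500 * 9.75e-3 / 2 = 7.3125

7.3125 m


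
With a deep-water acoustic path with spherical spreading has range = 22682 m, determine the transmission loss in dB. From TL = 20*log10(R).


TL = 20*log10(22682) = 87.11

87.11 dB


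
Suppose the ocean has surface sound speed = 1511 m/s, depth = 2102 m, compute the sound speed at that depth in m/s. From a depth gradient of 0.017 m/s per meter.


c = 1511 + 0.017 * 2102 = 1546.734

1546.734 m/s


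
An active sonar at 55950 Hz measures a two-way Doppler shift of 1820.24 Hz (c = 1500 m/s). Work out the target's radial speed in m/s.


From fd = 2*f*v/c, v = c*fd/(2*f) = 1500 * 1820.24 / (2*55950) = 24.4

24.4 m/s


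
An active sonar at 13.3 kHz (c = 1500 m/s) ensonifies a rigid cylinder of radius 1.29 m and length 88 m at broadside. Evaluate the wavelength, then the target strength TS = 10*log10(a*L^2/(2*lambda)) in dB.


Step 1: lambda = c/f = 1500/13300 = 0.11278 m
Step 2: TS = 10*log10(a*L^2/(2*lambda)) = 10*log10(1.29*88^2/(2*0.11278)) = 46.46

46.46 dB


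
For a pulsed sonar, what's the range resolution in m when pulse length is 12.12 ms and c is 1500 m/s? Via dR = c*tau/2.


9.09 m


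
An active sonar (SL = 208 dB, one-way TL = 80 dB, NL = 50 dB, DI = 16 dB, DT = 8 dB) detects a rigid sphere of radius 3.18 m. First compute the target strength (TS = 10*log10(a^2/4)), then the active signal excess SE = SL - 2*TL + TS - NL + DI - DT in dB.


Step 1: TS = 10*log10(3.18^2/4) = 4.03 dB
Step 2: SE = SL - 2*TL + TS - NL + DI - DT = 208 - 2*80 + (4.03) - 50 + 16 - 8 = 10.03

10.03 dB


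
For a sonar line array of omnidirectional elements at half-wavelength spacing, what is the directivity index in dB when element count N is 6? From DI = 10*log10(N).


DI = 10*log10(6) = 7.78

7.78 dB


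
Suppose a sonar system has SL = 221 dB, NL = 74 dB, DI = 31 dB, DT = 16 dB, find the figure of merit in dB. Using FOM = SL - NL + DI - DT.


162 dB


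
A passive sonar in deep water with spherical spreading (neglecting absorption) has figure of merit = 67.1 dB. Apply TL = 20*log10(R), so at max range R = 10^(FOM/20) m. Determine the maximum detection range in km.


2.26 km


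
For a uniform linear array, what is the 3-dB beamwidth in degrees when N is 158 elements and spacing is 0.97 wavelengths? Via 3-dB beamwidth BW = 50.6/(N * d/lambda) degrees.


BW = 50.6 / (158 * 0.97) = 50.6 / 153.26 = 0.33

0.33 deg


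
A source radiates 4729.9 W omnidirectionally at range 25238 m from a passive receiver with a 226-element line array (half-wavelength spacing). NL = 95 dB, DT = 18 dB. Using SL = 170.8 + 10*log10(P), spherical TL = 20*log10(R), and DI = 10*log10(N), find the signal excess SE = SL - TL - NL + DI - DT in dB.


Step 1: SL = 170.8 + 10*log10(4729.9) = 207.55 dB
Step 2: TL = 20*log10(25238) = 88.04 dB
Step 3: DI = 10*log10(226) = 23.54 dB
Step 4: SE = SL - TL - NL + DI - DT = 207.55 - 88.04 - 95 + 23.54 - 18 = 30.05

30.05 dB


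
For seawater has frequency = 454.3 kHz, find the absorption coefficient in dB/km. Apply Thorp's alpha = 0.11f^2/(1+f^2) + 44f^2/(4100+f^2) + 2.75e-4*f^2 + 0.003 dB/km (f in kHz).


f^2 = 206388.49
alpha = 0.11*206388.49/(1+206388.49) + 44*206388.49/(4100+206388.49) + 2.75e-4*206388.49 + 0.003 = 100.013

100.013 dB/km


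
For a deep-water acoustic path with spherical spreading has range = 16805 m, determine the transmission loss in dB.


TL = 20*log10(16805) = 84.51

84.51 dB


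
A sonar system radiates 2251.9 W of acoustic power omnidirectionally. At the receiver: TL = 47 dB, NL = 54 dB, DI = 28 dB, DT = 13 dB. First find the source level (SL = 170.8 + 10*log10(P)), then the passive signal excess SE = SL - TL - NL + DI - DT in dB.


Step 1: SL = 170.8 + 10*log10(2251.9) = 204.33 dB
Step 2: SE = SL - TL - NL + DI - DT = 204.33 - 47 - 54 + 28 - 13 = 118.33

118.33 dB


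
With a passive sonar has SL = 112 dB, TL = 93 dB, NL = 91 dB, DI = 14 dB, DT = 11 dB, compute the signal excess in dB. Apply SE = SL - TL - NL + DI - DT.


SE = SL - TL - NL + DI - DT = 112 - 93 - 91 + 14 - 11 = -69

-69 dB


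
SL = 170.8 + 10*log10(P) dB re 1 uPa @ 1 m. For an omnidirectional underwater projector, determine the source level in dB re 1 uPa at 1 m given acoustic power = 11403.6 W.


211.37 dB


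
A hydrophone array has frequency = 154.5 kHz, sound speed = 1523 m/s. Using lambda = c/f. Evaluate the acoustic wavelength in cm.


lambda = c/f = 1523 / 154500 = 0.0099 m = 0.99 cm

0.99 cm


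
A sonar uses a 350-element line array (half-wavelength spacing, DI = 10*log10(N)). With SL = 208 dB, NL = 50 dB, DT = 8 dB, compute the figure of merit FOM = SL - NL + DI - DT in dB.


175.44 dB


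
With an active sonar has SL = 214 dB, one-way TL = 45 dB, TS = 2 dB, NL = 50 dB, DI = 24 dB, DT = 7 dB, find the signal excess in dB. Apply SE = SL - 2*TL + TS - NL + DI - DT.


SE = SL - 2*TL + TS - NL + DI - DT = 214 - 2*45 + (2) - 50 + 24 - 7 = 93

93 dB


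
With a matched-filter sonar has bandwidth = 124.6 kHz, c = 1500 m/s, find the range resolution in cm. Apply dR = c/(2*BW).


dR = c/(2*BW) = 1500 / (2 * 124.6e3) = 0.006 m = 0.6 cm

0.6 cm


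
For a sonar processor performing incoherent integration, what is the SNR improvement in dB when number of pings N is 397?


Gain = 5*log10(397) = 12.99

12.99 dB


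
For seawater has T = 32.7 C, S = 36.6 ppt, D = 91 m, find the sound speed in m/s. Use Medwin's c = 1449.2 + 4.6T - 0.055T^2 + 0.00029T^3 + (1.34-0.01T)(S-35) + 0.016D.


c = 1449.2 + 4.6*32.7 - 0.055*32.7^2 + 0.00029*32.7^3 + (1.34 - 0.01*32.7)*(36.6 - 35) + 0.016*91 = 1554.03

1554.03 m/s


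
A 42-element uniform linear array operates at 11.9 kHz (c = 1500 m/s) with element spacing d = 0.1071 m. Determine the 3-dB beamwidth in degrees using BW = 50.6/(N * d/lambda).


Step 1: lambda = 1500/11900 = 0.12605 m
Step 2: d/lambda = 0.1071/0.12605 = 0.8497
Step 3: BW = 50.6/(N * d/lambda) = 50.6/(42 * 0.8497) = 1.42

1.42 deg


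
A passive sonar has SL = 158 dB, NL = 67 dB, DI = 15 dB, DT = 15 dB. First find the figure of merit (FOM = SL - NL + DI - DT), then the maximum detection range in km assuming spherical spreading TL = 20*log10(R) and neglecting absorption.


Step 1: FOM = SL - NL + DI - DT = 158 - 67 + 15 - 15 = 91 dB
Step 2: at max range FOM = TL = 20*log10(R), so R = 10^(91/20) = 35481.34 m = 35.48 km

35.48 km


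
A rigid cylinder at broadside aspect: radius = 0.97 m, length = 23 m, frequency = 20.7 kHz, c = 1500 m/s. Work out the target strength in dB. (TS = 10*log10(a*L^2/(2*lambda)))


lambda = 1500/20700 = 0.07246 m
TS = 10*log10(0.97*23^2/(2*0.07246)) = 35.49

35.49 dB
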